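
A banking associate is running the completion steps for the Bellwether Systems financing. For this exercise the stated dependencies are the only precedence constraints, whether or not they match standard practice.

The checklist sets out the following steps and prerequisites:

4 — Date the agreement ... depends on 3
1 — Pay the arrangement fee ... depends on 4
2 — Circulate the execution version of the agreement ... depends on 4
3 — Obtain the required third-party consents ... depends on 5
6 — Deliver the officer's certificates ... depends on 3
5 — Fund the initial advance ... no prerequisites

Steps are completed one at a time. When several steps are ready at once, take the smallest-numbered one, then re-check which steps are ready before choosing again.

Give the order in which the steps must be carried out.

5, 3, 4, 1, 2, 6

5 has no prerequisites → 5 first.
3 needed 5, now all done → 3.
Now 4 and 6 have their prerequisites met. 4 has the earlier label, so 4 next.
Ready: 1, 2 and 6. 1 has the earlier label → 1.
Ready: 2 and 6. 2 has the earlier label → 2.
6 is the only step now ready → 6.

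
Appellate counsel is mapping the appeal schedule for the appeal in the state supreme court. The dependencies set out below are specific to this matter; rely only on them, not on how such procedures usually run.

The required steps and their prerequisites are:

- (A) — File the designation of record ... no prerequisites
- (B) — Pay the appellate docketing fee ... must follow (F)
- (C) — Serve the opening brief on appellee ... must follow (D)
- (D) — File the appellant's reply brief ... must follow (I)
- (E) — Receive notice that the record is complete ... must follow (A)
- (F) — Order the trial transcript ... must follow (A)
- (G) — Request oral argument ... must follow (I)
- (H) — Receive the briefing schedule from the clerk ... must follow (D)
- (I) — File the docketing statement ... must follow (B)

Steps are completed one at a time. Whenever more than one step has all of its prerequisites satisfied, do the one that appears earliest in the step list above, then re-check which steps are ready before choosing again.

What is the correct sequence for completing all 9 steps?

(A) (E) (F) (B) (I) (D) (C) (G) (H)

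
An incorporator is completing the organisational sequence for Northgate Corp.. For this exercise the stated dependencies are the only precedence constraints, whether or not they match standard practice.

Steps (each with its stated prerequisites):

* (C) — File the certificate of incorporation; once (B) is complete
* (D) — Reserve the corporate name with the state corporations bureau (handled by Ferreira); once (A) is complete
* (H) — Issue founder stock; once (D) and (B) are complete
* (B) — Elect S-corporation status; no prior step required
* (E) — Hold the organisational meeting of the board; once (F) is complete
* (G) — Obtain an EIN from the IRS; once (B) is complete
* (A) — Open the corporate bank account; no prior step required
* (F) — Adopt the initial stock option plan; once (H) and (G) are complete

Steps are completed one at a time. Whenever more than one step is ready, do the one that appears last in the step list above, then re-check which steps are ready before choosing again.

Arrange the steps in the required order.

(A) (B) (G) (D) (H) (F) (E) (C)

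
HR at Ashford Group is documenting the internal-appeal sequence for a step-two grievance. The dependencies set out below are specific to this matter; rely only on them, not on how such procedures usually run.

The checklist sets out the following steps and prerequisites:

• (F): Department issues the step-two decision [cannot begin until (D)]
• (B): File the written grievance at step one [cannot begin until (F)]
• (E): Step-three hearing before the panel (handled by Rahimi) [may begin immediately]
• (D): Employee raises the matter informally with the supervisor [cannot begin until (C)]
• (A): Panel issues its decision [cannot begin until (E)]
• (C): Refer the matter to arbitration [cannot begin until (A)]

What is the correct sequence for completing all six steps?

(E), (A), (C), (D), (F), (B)

(E) has no prerequisites → (E) first.
(A) needed (E), now all done → (A).
That leaves (C) as the only ready step → (C).
(D) is the only step now ready → (D).
(F) needed (D), now all done → (F).
Next only (B) has its prerequisites met → (B).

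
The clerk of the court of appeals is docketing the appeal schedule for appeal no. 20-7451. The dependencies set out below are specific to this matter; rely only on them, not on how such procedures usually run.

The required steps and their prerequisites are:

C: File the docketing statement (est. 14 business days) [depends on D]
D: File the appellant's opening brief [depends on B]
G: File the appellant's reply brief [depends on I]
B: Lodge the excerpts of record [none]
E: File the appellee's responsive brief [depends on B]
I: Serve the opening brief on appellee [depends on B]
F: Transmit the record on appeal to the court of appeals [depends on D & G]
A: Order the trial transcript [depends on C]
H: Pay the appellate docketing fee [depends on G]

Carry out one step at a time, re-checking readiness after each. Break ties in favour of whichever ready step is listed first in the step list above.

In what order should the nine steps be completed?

B, D, C, E, I, G, F, A, H

B has no prerequisites → B first.
Now D, E and I have their prerequisites met. D is listed earlier, so D next.
Ready: C, E and I. C is listed earlier → C.
A now also ready, so the ready set is {E, I, A}; E is listed earlier → E.
Ready: I and A. I is listed earlier → I.
Ready: G and A. G is listed earlier → G.
Now F, A and H have their prerequisites met. F is listed earlier, so F next.
Now A and H have their prerequisites met. A is listed earlier, so A next.
H needed G, now all done → H.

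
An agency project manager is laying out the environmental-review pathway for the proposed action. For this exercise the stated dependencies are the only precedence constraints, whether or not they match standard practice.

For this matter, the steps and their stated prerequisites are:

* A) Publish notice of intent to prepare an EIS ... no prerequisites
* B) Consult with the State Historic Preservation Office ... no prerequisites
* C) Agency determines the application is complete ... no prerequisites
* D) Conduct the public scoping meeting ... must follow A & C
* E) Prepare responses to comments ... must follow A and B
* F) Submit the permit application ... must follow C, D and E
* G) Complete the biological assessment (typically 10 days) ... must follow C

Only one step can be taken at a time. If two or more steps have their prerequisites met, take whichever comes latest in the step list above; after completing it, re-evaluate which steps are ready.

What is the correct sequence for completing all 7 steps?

Nothing is required for C, B and A. C is listed later → C first.
G now also ready, so the ready set is {G, B, A}; G is listed later → G.
Ready: B and A. B is listed later → B.
Next only A has its prerequisites met → A.
Ready: E and D. E is listed later → E.
D is the only step now ready → D.
That leaves F as the only ready step → F.

C, G, B, A, E, D, F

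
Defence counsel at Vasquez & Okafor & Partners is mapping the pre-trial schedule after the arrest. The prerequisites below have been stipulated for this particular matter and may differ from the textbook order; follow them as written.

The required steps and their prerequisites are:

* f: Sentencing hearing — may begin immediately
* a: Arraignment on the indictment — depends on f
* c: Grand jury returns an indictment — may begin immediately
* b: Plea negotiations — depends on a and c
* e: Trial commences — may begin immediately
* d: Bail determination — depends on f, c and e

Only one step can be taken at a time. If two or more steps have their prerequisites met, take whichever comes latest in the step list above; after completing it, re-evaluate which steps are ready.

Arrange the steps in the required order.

e, c, f, d, a, b

Nothing is required for e, c and f. e is listed later → e first.
Now c and f have their prerequisites met. c is listed later, so c next.
Next only f has its prerequisites met → f.
Ready: d and a. d is listed later → d.
Next only a has its prerequisites met → a.
b needed c and a, now all done → b.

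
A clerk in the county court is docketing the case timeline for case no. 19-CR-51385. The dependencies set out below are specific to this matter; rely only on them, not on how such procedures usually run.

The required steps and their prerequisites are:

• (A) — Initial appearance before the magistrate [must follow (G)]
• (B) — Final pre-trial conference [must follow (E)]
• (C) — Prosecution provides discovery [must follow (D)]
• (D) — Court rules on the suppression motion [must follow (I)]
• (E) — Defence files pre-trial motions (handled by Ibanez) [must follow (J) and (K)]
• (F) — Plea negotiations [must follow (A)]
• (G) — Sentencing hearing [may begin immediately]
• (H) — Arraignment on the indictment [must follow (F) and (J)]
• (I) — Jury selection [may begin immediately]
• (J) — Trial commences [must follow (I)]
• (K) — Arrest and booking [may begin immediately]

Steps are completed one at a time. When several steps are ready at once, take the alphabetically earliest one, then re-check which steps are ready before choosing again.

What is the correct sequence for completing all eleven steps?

(G) → (A) → (F) → (I) → (D) → (C) → (J) → (H) → (K) → (E) → (B)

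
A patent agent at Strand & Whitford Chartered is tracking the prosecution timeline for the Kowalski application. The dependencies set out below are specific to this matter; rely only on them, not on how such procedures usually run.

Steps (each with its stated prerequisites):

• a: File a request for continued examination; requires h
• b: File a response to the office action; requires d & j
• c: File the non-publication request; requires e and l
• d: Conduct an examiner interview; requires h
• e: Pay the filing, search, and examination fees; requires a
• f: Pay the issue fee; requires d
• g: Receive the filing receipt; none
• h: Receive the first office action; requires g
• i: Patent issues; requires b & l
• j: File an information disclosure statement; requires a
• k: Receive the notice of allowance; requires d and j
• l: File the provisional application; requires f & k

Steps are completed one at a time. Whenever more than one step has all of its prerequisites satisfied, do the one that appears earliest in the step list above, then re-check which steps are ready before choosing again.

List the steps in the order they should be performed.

g h a d e f j b k l c i

g has no prerequisites → g first.
That leaves h as the only ready step → h.
Now a and d have their prerequisites met. a is listed earlier, so a next.
e and j now also ready, so the ready set is {d, e, j}; d is listed earlier → d.
f now also ready, so the ready set is {e, f, j}; e is listed earlier → e.
Now f and j have their prerequisites met. f is listed earlier, so f next.
Next only j has its prerequisites met → j.
Ready: b and k. b is listed earlier → b.
k is the only step now ready → k.
That leaves l as the only ready step → l.
Ready: c and i. c is listed earlier → c.
That leaves i as the only ready step → i.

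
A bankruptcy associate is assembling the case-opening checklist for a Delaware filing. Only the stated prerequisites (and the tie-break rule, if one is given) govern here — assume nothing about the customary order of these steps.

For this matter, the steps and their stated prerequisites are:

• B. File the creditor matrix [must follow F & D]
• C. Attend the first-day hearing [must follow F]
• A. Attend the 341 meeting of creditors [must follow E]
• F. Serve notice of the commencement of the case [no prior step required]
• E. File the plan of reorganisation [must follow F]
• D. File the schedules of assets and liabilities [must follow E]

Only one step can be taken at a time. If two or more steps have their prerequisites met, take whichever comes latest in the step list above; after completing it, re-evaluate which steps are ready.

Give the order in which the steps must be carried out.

F, E, D, A, C, B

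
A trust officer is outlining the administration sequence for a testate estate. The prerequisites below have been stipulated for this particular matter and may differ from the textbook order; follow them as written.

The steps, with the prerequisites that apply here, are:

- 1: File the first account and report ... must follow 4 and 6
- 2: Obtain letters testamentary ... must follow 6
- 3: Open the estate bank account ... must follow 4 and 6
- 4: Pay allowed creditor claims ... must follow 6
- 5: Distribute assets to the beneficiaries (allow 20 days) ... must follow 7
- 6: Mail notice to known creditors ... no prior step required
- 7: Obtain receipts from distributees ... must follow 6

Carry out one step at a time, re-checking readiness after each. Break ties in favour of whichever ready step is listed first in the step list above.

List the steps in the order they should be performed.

6, 2, 4, 1, 3, 7, 5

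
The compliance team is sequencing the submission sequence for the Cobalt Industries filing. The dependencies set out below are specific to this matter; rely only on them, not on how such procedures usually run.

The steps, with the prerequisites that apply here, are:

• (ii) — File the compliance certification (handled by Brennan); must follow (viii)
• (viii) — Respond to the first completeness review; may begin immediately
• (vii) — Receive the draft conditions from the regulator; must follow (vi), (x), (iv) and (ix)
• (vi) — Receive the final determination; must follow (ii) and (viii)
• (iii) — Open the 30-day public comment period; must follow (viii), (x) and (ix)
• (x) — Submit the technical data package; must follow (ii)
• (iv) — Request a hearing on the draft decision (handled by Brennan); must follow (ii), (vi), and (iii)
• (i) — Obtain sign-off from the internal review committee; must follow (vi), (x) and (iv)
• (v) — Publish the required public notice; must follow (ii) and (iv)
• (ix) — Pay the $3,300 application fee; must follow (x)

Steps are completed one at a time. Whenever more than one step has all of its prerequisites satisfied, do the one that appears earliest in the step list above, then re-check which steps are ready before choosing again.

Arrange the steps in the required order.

(viii), (ii), (vi), (x), (ix), (iii), (iv), (vii), (i), (v)

(viii) has no prerequisites → (viii) first.
(ii) is the only step now ready → (ii).
(vi) and (x) are both available; (vi) is listed earlier → (vi).
(x) is the only step now ready → (x).
(ix) needed (x), now all done → (ix).
That leaves (iii) as the only ready step → (iii).
Next only (iv) has its prerequisites met → (iv).
Now (vii), (i) and (v) have their prerequisites met. (vii) is listed earlier, so (vii) next.
Ready: (i) and (v). (i) is listed earlier → (i).
(v) needed (ii) and (iv), now all done → (v).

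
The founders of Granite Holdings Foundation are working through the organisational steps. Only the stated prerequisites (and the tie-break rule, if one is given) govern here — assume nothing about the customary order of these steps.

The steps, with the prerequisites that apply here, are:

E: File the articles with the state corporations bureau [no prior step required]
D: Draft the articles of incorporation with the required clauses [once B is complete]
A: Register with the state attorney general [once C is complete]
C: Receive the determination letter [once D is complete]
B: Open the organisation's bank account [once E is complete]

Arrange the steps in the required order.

E → B → D → C → A

E is the only step with nothing outstanding, so it goes first.
That leaves B as the only ready step → B.
D is the only step now ready → D.
That leaves C as the only ready step → C.
A needed C, now all done → A.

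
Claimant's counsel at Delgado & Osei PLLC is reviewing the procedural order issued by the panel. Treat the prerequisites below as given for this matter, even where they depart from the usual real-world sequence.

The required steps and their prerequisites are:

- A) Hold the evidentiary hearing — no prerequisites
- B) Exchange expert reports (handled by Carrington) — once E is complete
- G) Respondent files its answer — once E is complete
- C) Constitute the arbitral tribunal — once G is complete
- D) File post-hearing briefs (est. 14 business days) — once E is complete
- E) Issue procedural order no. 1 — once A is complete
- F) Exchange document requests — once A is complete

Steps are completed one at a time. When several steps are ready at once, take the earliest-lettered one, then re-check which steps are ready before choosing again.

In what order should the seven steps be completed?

A is the only step with nothing outstanding, so it goes first.
Ready: E and F. E has the earlier label → E.
B, D and G now also ready, so the ready set is {B, D, F, G}; B has the earlier label → B.
Ready: D, F and G. D has the earlier label → D.
Now F and G have their prerequisites met. F has the earlier label, so F next.
Next only G has its prerequisites met → G.
That leaves C as the only ready step → C.

A E B D F G C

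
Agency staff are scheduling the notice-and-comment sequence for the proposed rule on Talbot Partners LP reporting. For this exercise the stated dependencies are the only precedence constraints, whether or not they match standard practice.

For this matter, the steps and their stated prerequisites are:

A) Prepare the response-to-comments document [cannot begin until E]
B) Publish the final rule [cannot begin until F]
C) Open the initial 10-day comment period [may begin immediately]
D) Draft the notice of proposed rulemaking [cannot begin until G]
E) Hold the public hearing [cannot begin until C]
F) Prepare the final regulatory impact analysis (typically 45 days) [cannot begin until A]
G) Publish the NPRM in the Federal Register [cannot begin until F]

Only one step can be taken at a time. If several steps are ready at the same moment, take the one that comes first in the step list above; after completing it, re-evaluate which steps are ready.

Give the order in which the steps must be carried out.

C E A F B G D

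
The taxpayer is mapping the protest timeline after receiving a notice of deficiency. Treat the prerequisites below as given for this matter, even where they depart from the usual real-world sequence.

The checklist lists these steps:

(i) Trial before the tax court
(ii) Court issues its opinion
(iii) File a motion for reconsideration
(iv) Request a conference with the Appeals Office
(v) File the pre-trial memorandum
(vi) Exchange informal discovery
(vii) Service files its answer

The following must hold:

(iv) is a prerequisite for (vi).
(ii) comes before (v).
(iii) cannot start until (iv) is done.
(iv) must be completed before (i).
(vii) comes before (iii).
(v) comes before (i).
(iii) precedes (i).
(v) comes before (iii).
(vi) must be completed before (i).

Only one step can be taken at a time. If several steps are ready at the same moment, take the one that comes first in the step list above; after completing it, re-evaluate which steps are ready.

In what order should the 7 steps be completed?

(ii), (iv) and (vii) have no prerequisites; (ii) is listed earlier, so (ii) is first.
Now (iv), (v) and (vii) have their prerequisites met. (iv) is listed earlier, so (iv) next.
(vi) now also ready, so the ready set is {(v), (vi), (vii)}; (v) is listed earlier → (v).
Ready: (vi) and (vii). (vi) is listed earlier → (vi).
Next only (vii) has its prerequisites met → (vii).
That leaves (iii) as the only ready step → (iii).
(i) needed (iii), (iv), (v) and (vi), now all done → (i).

(ii) (iv) (v) (vi) (vii) (iii) (i)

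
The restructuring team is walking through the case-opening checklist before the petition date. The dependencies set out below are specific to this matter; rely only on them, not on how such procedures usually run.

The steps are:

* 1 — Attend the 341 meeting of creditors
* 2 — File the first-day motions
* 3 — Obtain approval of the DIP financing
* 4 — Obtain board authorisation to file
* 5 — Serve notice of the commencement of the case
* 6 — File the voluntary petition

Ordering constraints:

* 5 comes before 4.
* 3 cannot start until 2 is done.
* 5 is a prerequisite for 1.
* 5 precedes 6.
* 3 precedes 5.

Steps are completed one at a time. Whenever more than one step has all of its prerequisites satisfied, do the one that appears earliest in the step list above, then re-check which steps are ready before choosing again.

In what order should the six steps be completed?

2, 3, 5, 1, 4, 6

2 has no prerequisites → 2 first.
That leaves 3 as the only ready step → 3.
5 needed 3, now all done → 5.
Now 1, 4 and 6 have their prerequisites met. 1 is listed earlier, so 1 next.
Now 4 and 6 have their prerequisites met. 4 is listed earlier, so 4 next.
6 needed 5, now all done → 6.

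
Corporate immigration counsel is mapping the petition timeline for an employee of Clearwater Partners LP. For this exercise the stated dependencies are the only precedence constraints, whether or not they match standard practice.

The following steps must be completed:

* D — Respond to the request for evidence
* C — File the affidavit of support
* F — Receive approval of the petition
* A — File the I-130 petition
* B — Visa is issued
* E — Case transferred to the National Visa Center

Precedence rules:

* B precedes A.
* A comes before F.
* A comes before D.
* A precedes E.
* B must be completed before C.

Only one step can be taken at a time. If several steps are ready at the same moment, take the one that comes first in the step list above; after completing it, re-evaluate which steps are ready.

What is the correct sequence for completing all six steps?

Only B has no prerequisites, so it is first.
Ready: C and A. C is listed earlier → C.
A needed B, now all done → A.
Ready: D, F and E. D is listed earlier → D.
F and E are both available; F is listed earlier → F.
Next only E has its prerequisites met → E.

B, C, A, D, F, E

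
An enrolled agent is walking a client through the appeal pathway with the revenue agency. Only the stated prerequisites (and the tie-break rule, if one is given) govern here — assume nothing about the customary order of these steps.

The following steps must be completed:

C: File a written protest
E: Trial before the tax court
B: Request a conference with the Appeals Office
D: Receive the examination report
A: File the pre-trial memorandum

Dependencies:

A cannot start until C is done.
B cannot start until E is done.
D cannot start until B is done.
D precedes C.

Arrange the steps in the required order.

E, B, D, C, A

E has no prerequisites → E first.
B needed E, now all done → B.
Next only D has its prerequisites met → D.
Next only C has its prerequisites met → C.
That leaves A as the only ready step → A.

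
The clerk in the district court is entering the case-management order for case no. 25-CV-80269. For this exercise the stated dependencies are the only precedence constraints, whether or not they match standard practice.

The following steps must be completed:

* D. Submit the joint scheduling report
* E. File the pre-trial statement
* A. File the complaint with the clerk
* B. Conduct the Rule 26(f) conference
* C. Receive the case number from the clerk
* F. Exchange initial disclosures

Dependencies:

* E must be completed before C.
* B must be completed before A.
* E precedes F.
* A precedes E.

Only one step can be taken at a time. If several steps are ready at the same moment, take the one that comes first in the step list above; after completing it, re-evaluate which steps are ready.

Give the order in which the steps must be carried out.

D B A E C F

Nothing is required for D and B. D is listed earlier → D first.
Next only B has its prerequisites met → B.
A is the only step now ready → A.
Next only E has its prerequisites met → E.
Now C and F have their prerequisites met. C is listed earlier, so C next.
F is the only step now ready → F.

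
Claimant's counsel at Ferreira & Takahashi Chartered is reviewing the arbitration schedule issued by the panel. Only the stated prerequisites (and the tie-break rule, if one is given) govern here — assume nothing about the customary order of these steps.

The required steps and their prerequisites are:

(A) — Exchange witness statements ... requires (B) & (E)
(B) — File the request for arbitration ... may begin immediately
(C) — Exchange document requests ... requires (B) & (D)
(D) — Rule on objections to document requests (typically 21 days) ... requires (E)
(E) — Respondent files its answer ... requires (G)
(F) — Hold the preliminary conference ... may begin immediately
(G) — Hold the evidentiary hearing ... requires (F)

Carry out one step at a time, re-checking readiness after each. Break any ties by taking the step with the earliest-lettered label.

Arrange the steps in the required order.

(B) and (F) have no prerequisites; (B) has the earlier label, so (B) is first.
Next only (F) has its prerequisites met → (F).
(G) needed (F), now all done → (G).
(E) needed (G), now all done → (E).
(A) and (D) are both available; (A) has the earlier label → (A).
(D) is the only step now ready → (D).
Next only (C) has its prerequisites met → (C).

(B) (F) (G) (E) (A) (D) (C)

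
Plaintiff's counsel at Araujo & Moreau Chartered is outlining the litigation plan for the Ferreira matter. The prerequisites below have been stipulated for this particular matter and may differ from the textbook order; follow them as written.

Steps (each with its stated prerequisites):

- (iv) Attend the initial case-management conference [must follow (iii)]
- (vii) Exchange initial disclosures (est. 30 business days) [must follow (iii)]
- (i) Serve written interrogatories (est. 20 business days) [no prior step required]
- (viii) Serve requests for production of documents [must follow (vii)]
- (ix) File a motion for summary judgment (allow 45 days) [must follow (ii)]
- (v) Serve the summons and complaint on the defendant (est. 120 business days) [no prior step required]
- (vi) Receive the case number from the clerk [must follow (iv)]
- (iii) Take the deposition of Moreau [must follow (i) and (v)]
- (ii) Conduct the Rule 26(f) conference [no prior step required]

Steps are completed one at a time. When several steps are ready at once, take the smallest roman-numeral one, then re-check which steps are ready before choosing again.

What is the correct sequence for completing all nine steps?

(i), (ii), (v), (iii), (iv), (vi), (vii), (viii), (ix)

Nothing is required for (i), (ii) and (v). (i) has the earlier label → (i) first.
Now (ii) and (v) have their prerequisites met. (ii) has the earlier label, so (ii) next.
(ix) now also ready, so the ready set is {(v), (ix)}; (v) has the earlier label → (v).
(iii) now also ready, so the ready set is {(iii), (ix)}; (iii) has the earlier label → (iii).
(iv) and (vii) now also ready, so the ready set is {(iv), (vii), (ix)}; (iv) has the earlier label → (iv).
Now (vi), (vii) and (ix) have their prerequisites met. (vi) has the earlier label, so (vi) next.
(vii) and (ix) are both available; (vii) has the earlier label → (vii).
(viii) now also ready, so the ready set is {(viii), (ix)}; (viii) has the earlier label → (viii).
That leaves (ix) as the only ready step → (ix).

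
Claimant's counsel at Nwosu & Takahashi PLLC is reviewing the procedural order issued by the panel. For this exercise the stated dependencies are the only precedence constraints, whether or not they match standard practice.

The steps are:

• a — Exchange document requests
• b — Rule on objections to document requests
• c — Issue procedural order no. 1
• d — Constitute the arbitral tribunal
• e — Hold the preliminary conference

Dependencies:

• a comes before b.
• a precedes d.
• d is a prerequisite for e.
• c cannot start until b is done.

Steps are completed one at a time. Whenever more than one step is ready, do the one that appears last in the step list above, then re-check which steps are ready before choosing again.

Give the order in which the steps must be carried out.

a, d, e, b, c

Only a has no prerequisites, so it is first.
Now d and b have their prerequisites met. d is listed later, so d next.
e and b are both available; e is listed later → e.
b needed a, now all done → b.
That leaves c as the only ready step → c.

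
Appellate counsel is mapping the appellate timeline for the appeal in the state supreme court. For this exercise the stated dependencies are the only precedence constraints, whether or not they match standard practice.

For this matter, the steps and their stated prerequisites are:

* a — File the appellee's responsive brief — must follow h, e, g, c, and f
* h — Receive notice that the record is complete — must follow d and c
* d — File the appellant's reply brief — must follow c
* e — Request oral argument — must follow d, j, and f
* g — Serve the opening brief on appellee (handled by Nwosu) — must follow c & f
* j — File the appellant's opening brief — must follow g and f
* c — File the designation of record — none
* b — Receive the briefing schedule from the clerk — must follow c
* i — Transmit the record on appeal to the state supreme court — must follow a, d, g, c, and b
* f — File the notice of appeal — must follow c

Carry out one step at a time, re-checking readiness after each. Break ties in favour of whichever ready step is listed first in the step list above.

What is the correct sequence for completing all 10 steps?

c, d, h, b, f, g, j, e, a, i

Only c has no prerequisites, so it is first.
Ready: d, b and f. d is listed earlier → d.
h now also ready, so the ready set is {h, b, f}; h is listed earlier → h.
Now b and f have their prerequisites met. b is listed earlier, so b next.
That leaves f as the only ready step → f.
g needed c and f, now all done → g.
Next only j has its prerequisites met → j.
Next only e has its prerequisites met → e.
a is the only step now ready → a.
i needed a, d, g, c and b, now all done → i.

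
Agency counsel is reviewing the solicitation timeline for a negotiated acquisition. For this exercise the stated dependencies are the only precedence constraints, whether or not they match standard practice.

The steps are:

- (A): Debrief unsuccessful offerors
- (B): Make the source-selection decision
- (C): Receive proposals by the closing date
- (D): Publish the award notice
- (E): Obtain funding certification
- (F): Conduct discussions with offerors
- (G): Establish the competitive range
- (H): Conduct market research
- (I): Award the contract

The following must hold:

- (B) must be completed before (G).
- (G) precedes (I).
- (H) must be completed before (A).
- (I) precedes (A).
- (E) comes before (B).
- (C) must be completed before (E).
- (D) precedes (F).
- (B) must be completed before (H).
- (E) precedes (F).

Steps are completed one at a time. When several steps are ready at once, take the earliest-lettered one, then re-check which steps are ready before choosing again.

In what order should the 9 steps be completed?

Nothing is required for (C) and (D). (C) has the earlier label → (C) first.
Now (D) and (E) have their prerequisites met. (D) has the earlier label, so (D) next.
(E) needed (C), now all done → (E).
(B) and (F) are both available; (B) has the earlier label → (B).
(G) and (H) now also ready, so the ready set is {(F), (G), (H)}; (F) has the earlier label → (F).
Now (G) and (H) have their prerequisites met. (G) has the earlier label, so (G) next.
(I) now also ready, so the ready set is {(H), (I)}; (H) has the earlier label → (H).
(I) needed (G), now all done → (I).
(A) needed (H) and (I), now all done → (A).

(C) → (D) → (E) → (B) → (F) → (G) → (H) → (I) → (A)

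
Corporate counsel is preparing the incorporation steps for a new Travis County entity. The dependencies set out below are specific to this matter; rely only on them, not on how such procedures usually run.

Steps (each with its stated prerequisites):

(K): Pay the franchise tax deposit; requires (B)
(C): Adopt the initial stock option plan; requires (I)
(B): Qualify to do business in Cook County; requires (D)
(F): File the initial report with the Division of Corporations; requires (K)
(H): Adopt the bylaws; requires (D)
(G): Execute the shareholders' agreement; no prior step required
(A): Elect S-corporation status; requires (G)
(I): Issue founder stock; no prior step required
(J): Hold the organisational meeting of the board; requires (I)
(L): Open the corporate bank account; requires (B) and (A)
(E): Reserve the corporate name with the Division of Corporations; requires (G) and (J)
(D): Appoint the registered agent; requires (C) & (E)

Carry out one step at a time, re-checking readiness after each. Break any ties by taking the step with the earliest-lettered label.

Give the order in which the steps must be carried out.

(G), (A), (I), (C), (J), (E), (D), (B), (H), (K), (F), (L)

Nothing is required for (G) and (I). (G) has the earlier label → (G) first.
(A) now also ready, so the ready set is {(A), (I)}; (A) has the earlier label → (A).
(I) is the only step now ready → (I).
(C) and (J) are both available; (C) has the earlier label → (C).
Next only (J) has its prerequisites met → (J).
That leaves (E) as the only ready step → (E).
(D) is the only step now ready → (D).
Now (B) and (H) have their prerequisites met. (B) has the earlier label, so (B) next.
(K) and (L) now also ready, so the ready set is {(H), (K), (L)}; (H) has the earlier label → (H).
Ready: (K) and (L). (K) has the earlier label → (K).
(F) and (L) are both available; (F) has the earlier label → (F).
Next only (L) has its prerequisites met → (L).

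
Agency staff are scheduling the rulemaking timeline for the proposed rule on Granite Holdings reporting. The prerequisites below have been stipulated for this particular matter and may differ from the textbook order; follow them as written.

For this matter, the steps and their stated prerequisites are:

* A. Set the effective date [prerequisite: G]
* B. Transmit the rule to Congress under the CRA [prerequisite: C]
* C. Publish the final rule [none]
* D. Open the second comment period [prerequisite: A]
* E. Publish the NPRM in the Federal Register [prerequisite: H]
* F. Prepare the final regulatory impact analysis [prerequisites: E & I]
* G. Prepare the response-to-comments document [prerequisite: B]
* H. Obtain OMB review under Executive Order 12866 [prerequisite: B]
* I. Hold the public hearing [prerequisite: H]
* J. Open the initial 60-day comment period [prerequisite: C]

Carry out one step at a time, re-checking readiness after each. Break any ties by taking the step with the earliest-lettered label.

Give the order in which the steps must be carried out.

C B G A D H E I F J

Only C has no prerequisites, so it is first.
Now B and J have their prerequisites met. B has the earlier label, so B next.
G and H now also ready, so the ready set is {G, H, J}; G has the earlier label → G.
A now also ready, so the ready set is {A, H, J}; A has the earlier label → A.
Now D, H and J have their prerequisites met. D has the earlier label, so D next.
Ready: H and J. H has the earlier label → H.
E and I now also ready, so the ready set is {E, I, J}; E has the earlier label → E.
Ready: I and J. I has the earlier label → I.
F now also ready, so the ready set is {F, J}; F has the earlier label → F.
J needed C, now all done → J.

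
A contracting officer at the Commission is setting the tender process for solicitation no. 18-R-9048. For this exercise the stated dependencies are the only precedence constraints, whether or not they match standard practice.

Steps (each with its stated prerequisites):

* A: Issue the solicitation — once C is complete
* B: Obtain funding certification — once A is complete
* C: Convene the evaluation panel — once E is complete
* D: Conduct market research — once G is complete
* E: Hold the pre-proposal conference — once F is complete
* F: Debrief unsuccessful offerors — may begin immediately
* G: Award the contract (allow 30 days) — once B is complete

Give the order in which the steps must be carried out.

F E C A B G D

F is the only step with nothing outstanding, so it goes first.
E needed F, now all done → E.
C is the only step now ready → C.
That leaves A as the only ready step → A.
Next only B has its prerequisites met → B.
Next only G has its prerequisites met → G.
Next only D has its prerequisites met → D.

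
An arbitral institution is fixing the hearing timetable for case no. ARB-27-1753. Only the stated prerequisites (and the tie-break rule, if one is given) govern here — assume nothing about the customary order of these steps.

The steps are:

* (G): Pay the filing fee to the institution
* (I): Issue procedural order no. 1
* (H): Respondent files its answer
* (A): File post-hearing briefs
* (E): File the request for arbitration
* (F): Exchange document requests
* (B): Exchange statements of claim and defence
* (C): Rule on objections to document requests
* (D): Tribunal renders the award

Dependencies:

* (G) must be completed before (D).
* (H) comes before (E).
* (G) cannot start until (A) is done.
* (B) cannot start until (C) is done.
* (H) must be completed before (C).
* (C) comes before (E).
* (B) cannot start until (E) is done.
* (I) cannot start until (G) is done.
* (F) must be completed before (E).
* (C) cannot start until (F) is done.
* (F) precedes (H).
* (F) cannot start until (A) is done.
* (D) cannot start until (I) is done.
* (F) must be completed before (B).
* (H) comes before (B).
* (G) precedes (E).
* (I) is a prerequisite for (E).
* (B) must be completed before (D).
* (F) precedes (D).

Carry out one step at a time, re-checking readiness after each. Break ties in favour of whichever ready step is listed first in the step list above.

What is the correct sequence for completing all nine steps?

(A) is the only step with nothing outstanding, so it goes first.
(G) and (F) are both available; (G) is listed earlier → (G).
(I) now also ready, so the ready set is {(I), (F)}; (I) is listed earlier → (I).
That leaves (F) as the only ready step → (F).
(H) is the only step now ready → (H).
(C) needed (H) and (F), now all done → (C).
(E) is the only step now ready → (E).
(B) needed (H), (E), (F) and (C), now all done → (B).
(D) needed (G), (I), (F) and (B), now all done → (D).

(A), (G), (I), (F), (H), (C), (E), (B), (D)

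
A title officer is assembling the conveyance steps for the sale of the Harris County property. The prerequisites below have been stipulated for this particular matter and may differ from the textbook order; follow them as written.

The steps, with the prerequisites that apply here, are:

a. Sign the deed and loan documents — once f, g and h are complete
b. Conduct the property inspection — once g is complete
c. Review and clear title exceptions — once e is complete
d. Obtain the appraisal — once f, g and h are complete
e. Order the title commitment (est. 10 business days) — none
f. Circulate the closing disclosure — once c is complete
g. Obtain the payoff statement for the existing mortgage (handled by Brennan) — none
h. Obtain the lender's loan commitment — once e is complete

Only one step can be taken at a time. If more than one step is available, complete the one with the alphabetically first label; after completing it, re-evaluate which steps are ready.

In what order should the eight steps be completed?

Nothing is required for e and g. e has the earlier label → e first.
Ready: c, g and h. c has the earlier label → c.
Now f, g and h have their prerequisites met. f has the earlier label, so f next.
Now g and h have their prerequisites met. g has the earlier label, so g next.
b and h are both available; b has the earlier label → b.
That leaves h as the only ready step → h.
Now a and d have their prerequisites met. a has the earlier label, so a next.
Next only d has its prerequisites met → d.

e c f g b h a d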